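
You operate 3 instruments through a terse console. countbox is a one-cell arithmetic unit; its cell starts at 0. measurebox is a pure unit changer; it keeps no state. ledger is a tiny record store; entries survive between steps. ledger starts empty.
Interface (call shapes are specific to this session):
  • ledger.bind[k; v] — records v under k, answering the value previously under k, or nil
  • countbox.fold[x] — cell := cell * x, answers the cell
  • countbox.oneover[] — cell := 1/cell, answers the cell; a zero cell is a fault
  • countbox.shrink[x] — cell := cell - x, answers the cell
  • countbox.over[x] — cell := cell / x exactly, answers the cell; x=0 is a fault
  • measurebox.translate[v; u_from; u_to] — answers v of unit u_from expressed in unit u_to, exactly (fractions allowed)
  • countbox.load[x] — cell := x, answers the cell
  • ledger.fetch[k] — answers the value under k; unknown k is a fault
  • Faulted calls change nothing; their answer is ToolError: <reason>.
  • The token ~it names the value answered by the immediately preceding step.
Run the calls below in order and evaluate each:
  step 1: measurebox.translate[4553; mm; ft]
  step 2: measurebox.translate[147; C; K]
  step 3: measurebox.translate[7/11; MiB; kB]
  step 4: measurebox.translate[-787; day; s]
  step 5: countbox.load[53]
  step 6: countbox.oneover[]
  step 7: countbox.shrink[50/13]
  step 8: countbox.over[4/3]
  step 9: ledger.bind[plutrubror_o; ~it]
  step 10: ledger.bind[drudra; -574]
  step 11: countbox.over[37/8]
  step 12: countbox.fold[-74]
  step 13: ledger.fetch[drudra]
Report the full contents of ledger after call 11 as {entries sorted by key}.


CALL measurebox.translate[v→4553; u_from→mm; u_to→ft]
RET  22765/1524
CALL measurebox.translate[v→147; u_from→C; u_to→K]
RET  8403/20
CALL measurebox.translate[v→7/11; u_from→MiB; u_to→kB]
RET  917504/1375
CALL measurebox.translate[v→-787; u_from→day; u_to→s]
RET  -67996800
CALL countbox.load[x→53]
RET  53
CALL countbox.oneover[]
RET  1/53
CALL countbox.shrink[x→50/13]
RET  -2637/689
CALL countbox.over[x→4/3]
RET  -7911/2756
CALL ledger.bind[k→plutrubror_o; v→~it]
RET  nil
CALL ledger.bind[k→drudra; v→-574]
RET  nil
CALL countbox.over[x→37/8]
RET  -15822/25493
CALL countbox.fold[x→-74]
RET  31644/689
CALL ledger.fetch[k→drudra]
RET  -574

Answer: {drudra=-574, plutrubror_o=-7911/2756}


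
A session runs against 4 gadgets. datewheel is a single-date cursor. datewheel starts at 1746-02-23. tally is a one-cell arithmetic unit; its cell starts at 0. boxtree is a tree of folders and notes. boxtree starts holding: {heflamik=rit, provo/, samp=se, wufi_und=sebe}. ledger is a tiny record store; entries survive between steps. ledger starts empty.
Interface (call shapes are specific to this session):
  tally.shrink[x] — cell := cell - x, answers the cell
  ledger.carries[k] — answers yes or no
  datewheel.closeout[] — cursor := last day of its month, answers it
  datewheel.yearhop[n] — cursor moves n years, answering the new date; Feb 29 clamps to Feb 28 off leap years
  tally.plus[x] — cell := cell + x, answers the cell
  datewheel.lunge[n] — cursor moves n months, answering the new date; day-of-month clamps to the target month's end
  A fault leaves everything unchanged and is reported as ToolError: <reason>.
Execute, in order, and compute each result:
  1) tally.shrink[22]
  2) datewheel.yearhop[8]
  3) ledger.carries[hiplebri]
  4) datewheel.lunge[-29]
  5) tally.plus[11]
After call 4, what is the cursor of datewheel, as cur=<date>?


Answer: cur=1751-09-23

Derivation:
% tally.shrink x→22
:: -22
% datewheel.yearhop n→8
:: 1754-02-23
% ledger.carries k→hiplebri
:: no
% datewheel.lunge n→-29
:: 1751-09-23
% tally.plus x→11
:: -11


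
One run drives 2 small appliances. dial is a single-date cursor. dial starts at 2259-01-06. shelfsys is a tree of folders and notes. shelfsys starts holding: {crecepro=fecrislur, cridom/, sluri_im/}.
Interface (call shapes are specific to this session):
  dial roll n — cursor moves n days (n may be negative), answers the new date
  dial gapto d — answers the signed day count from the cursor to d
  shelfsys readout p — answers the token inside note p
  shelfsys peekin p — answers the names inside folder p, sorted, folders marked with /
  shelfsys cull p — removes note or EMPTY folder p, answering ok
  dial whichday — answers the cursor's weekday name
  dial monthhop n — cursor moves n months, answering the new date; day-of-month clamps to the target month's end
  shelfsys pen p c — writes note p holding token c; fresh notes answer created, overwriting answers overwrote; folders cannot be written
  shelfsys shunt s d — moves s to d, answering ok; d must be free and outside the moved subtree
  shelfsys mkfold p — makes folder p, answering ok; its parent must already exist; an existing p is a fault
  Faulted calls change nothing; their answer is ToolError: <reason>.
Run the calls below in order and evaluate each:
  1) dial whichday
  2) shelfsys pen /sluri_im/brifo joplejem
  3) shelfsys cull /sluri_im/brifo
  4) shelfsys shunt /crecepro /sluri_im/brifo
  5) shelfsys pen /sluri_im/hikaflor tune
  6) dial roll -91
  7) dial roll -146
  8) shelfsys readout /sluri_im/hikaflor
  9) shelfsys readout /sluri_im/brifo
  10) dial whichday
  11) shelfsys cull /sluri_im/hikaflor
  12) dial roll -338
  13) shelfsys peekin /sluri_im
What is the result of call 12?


CALL dial whichday[]
RET  Thursday
CALL shelfsys pen[p→/sluri_im/brifo; c→joplejem]
RET  created
CALL shelfsys cull[p→/sluri_im/brifo]
RET  ok
CALL shelfsys shunt[s→/crecepro; d→/sluri_im/brifo]
RET  ok
CALL shelfsys pen[p→/sluri_im/hikaflor; c→tune]
RET  created
CALL dial roll[n→-91]
RET  2258-10-07
CALL dial roll[n→-146]
RET  2258-05-14
CALL shelfsys readout[p→/sluri_im/hikaflor]
RET  tune
CALL shelfsys readout[p→/sluri_im/brifo]
RET  fecrislur
CALL dial whichday[]
RET  Friday
CALL shelfsys cull[p→/sluri_im/hikaflor]
RET  ok
CALL dial roll[n→-338]
RET  2257-06-10
CALL shelfsys peekin[p→/sluri_im]
RET  [brifo]

Answer: 2257-06-10


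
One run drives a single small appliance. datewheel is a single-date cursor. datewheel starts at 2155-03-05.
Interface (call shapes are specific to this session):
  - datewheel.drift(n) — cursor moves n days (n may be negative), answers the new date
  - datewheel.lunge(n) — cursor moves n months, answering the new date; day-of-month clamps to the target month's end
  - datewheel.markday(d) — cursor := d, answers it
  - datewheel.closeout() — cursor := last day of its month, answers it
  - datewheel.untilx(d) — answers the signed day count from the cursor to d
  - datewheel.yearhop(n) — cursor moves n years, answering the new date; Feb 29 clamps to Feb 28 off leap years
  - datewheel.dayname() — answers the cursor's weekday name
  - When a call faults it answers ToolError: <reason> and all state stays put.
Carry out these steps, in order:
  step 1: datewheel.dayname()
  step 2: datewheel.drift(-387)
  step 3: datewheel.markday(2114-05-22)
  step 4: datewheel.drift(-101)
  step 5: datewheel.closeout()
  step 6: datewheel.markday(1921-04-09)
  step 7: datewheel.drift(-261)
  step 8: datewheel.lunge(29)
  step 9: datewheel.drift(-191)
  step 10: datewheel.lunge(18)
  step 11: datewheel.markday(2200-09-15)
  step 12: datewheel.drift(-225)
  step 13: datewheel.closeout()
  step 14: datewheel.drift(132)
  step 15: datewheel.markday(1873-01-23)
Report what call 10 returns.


Answer: 1923-12-14

Derivation:
==> datewheel.dayname()
<== Wednesday
==> datewheel.drift(-387)
<== 2154-02-11
==> datewheel.markday(2114-05-22)
<== 2114-05-22
==> datewheel.drift(-101)
<== 2114-02-10
==> datewheel.closeout()
<== 2114-02-28
==> datewheel.markday(1921-04-09)
<== 1921-04-09
==> datewheel.drift(-261)
<== 1920-07-22
==> datewheel.lunge(29)
<== 1922-12-22
==> datewheel.drift(-191)
<== 1922-06-14
==> datewheel.lunge(18)
<== 1923-12-14
==> datewheel.markday(2200-09-15)
<== 2200-09-15
==> datewheel.drift(-225)
<== 2200-02-02
==> datewheel.closeout()
<== 2200-02-28
==> datewheel.drift(132)
<== 2200-07-10
==> datewheel.markday(1873-01-23)
<== 1873-01-23


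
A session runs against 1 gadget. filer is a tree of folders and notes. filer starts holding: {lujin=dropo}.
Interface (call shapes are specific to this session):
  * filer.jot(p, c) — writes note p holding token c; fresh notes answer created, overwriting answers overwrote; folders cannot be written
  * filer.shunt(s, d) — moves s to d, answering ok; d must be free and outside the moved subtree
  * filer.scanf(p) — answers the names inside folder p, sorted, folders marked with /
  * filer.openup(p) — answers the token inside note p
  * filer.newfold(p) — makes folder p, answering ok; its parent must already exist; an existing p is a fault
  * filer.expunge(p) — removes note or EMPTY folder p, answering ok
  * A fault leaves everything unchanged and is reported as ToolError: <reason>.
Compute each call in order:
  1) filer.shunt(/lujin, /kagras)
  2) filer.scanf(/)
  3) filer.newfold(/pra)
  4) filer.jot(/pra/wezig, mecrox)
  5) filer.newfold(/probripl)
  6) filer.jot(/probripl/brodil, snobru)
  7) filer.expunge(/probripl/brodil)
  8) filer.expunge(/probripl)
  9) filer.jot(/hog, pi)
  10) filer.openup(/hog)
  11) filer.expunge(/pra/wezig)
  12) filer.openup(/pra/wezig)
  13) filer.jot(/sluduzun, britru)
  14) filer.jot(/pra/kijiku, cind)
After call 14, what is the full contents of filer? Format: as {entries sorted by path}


// filer.shunt(s='/lujin', d='/kagras') ~> ok
// filer.scanf(p='/') ~> [kagras]
// filer.newfold(p='/pra') ~> ok
// filer.jot(p='/pra/wezig', c='mecrox') ~> created
// filer.newfold(p='/probripl') ~> ok
// filer.jot(p='/probripl/brodil', c='snobru') ~> created
// filer.expunge(p='/probripl/brodil') ~> ok
// filer.expunge(p='/probripl') ~> ok
// filer.jot(p='/hog', c='pi') ~> created
// filer.openup(p='/hog') ~> pi
// filer.expunge(p='/pra/wezig') ~> ok
// filer.openup(p='/pra/wezig') ~> ToolError: not found
// filer.jot(p='/sluduzun', c='britru') ~> created
// filer.jot(p='/pra/kijiku', c='cind') ~> created

Answer: {hog=pi, kagras=dropo, pra/, pra/kijiku=cind, sluduzun=britru}


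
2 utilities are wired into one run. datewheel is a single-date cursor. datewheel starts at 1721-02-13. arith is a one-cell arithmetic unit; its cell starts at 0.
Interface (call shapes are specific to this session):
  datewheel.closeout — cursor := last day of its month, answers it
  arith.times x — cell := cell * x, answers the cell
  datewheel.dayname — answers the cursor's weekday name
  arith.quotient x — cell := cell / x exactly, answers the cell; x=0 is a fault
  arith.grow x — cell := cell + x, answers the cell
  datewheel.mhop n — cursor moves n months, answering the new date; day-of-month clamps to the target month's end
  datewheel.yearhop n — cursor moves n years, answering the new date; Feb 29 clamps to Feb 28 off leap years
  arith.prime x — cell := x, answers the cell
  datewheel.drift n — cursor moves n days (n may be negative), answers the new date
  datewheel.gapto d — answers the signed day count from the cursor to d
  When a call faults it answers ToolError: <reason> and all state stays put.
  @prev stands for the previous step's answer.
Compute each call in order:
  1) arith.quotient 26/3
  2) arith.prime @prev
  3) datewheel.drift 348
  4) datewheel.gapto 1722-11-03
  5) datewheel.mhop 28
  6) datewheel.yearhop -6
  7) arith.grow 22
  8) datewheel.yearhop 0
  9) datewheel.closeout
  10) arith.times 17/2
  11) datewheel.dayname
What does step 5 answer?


>>> arith.quotient 26/3
= 0
>>> arith.prime @prev
= 0
>>> datewheel.drift 348
= 1722-01-27
>>> datewheel.gapto 1722-11-03
= 280
>>> datewheel.mhop 28
= 1724-05-27
>>> datewheel.yearhop -6
= 1718-05-27
>>> arith.grow 22
= 22
>>> datewheel.yearhop 0
= 1718-05-27
>>> datewheel.closeout
= 1718-05-31
>>> arith.times 17/2
= 187
>>> datewheel.dayname
= Tuesday

Answer: 1724-05-27


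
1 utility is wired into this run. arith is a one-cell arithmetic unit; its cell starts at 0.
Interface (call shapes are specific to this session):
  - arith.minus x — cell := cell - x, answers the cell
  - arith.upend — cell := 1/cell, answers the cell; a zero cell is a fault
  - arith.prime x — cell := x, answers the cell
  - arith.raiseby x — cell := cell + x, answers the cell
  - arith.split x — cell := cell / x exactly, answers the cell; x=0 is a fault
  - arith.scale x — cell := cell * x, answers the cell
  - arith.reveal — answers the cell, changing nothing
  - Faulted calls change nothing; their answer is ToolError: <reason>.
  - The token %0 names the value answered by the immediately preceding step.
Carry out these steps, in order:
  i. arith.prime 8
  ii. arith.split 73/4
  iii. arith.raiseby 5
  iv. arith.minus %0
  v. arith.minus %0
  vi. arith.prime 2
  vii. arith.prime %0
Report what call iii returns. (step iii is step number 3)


-- 1. prime(x→8) => 8
-- 2. split(x→73/4) => 32/73
-- 3. raiseby(x→5) => 397/73
-- 4. minus(x→%0) => 0
-- 5. minus(x→%0) => 0
-- 6. prime(x→2) => 2
-- 7. prime(x→%0) => 2

Answer: 397/73


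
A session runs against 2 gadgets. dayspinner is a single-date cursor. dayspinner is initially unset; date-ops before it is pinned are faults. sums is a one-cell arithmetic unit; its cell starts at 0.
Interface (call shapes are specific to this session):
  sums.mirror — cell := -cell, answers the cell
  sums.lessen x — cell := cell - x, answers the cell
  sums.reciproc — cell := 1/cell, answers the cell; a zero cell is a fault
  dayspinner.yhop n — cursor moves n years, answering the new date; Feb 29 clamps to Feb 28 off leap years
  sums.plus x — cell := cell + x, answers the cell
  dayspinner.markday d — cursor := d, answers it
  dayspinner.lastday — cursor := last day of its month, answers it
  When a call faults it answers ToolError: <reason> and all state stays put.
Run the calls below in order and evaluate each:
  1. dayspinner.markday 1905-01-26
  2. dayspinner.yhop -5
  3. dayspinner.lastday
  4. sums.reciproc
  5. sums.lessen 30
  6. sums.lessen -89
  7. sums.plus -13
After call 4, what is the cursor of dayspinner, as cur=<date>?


I invoke dayspinner.markday passing d→1905-01-26, and get 1905-01-26.
Now I run dayspinner.yhop passing n→-5: 1900-01-26.
Invoking dayspinner.lastday, giving 1900-01-31.
I invoke sums.reciproc(), → ToolError: reciprocal of zero.
I use sums.lessen passing x→30, → -30.
Using sums.lessen passing x→-89, giving 59.
I run sums.plus passing x→-13, yielding 46.

Answer: cur=1900-01-31


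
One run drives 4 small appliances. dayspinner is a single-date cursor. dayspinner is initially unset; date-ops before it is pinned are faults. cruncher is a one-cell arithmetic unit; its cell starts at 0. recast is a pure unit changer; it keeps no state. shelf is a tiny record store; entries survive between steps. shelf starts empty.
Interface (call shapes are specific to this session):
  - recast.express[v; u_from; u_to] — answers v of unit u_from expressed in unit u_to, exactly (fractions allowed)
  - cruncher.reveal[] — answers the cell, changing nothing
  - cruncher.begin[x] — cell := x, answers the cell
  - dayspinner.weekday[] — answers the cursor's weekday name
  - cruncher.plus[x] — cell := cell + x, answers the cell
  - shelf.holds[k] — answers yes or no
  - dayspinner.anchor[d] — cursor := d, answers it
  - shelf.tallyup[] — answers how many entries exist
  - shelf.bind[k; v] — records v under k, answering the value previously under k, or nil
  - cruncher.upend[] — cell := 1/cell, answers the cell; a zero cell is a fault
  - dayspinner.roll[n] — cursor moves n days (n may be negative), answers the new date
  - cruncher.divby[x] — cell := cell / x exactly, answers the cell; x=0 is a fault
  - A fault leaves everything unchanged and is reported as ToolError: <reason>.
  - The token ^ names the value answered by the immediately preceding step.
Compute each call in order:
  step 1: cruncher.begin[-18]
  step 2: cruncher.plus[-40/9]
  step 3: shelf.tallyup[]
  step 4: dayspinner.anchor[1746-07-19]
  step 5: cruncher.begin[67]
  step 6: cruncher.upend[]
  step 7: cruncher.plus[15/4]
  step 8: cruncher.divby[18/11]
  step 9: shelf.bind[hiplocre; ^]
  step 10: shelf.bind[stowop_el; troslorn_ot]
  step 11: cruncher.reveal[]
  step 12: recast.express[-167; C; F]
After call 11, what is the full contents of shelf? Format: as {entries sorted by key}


-- 1. begin(-18) ~> -18
-- 2. plus(-40/9) ~> -202/9
-- 3. tallyup() ~> 0
-- 4. anchor(1746-07-19) ~> 1746-07-19
-- 5. begin(67) ~> 67
-- 6. upend() ~> 1/67
-- 7. plus(15/4) ~> 1009/268
-- 8. divby(18/11) ~> 11099/4824
-- 9. bind(hiplocre, ^) ~> nil
-- 10. bind(stowop_el, troslorn_ot) ~> nil
-- 11. reveal() ~> 11099/4824
-- 12. express(-167, C, F) ~> -1343/5

Answer: {hiplocre=11099/4824, stowop_el=troslorn_ot}


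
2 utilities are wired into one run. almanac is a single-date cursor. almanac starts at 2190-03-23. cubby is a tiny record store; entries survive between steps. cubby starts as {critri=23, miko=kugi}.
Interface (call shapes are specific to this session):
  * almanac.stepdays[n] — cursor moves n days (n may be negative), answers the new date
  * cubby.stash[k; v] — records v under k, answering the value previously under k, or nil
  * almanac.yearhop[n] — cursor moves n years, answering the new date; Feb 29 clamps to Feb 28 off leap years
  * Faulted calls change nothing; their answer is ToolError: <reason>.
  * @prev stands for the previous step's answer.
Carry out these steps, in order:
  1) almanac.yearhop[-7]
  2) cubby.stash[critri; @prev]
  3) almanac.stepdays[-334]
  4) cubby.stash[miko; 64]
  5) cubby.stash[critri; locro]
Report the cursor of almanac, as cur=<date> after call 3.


Using almanac.yearhop passing n=-7, — result: 2183-03-23.
I try cubby.stash passing k=critri, v=@prev, and see 23.
Using almanac.stepdays passing n=-334: 2182-04-23.
I call cubby.stash passing k=miko, v=64: kugi.
Next I call cubby.stash passing k=critri, v=locro, and get 2183-03-23.

Answer: cur=2182-04-23


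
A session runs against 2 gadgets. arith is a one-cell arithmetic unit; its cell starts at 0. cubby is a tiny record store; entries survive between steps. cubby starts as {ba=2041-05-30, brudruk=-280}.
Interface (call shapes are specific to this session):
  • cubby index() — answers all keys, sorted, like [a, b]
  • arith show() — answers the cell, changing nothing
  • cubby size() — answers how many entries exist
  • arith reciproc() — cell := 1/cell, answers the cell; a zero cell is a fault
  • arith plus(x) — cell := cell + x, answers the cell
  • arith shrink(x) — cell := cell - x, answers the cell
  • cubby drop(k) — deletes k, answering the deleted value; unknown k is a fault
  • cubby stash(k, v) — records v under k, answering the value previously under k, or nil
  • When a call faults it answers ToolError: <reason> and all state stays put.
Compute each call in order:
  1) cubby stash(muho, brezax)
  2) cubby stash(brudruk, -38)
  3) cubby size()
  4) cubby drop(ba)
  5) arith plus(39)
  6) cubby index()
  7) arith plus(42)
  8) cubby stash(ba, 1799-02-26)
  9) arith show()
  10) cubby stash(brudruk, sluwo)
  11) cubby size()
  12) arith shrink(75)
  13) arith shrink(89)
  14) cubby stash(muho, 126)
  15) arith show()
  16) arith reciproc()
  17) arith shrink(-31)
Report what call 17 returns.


Answer: 2572/83

Derivation:
I run cubby stash on k: muho, v: brezax, giving nil.
Now I run cubby stash on k: brudruk, v: -38, which returns -280.
Then cubby size(), giving 3.
I try cubby drop on k: ba, and get 2041-05-30.
I try arith plus on x: 39, which returns 39.
I run cubby index, — result: [brudruk, muho].
I call arith plus on x: 42: 81.
Using cubby stash on k: ba, v: 1799-02-26, → nil.
I call arith show(): 81.
I use cubby stash on k: brudruk, v: sluwo, and observe -38.
I use cubby size, → 3.
Now I run arith shrink on x: 75, and get 6.
Next I call arith shrink on x: 89, — result: -83.
I use cubby stash on k: muho, v: 126, and observe brezax.
Invoking arith show(), and observe -83.
I invoke arith reciproc(), → -1/83.
Then arith shrink on x: -31: 2572/83.


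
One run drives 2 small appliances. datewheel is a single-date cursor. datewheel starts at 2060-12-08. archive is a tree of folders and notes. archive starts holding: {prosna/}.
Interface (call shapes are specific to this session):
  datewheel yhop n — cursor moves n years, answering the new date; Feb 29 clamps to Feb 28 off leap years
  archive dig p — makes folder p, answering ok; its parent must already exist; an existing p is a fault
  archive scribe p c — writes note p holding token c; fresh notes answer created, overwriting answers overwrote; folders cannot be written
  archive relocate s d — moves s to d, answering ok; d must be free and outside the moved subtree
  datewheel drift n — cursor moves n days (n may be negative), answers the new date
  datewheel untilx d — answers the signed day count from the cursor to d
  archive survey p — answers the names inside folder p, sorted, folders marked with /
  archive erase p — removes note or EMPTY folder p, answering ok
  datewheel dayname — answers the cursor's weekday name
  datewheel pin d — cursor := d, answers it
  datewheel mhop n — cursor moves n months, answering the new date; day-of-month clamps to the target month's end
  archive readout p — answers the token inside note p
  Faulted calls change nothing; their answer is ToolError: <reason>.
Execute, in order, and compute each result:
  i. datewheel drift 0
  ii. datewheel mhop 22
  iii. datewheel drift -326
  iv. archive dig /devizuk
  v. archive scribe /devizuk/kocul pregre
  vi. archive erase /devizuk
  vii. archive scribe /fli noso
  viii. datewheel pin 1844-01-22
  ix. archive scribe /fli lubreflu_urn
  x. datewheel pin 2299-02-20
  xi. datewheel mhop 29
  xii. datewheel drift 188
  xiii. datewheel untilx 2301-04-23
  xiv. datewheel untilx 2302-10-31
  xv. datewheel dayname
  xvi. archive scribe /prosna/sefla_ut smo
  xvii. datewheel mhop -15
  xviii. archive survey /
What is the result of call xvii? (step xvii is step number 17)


>>> datewheel drift 0
  2060-12-08
>>> datewheel mhop 22
  2062-10-08
>>> datewheel drift -326
  2061-11-16
>>> archive dig /devizuk
  ok
>>> archive scribe /devizuk/kocul pregre
  created
>>> archive erase /devizuk
  ToolError: not empty
>>> archive scribe /fli noso
  created
>>> datewheel pin 1844-01-22
  1844-01-22
>>> archive scribe /fli lubreflu_urn
  overwrote
>>> datewheel pin 2299-02-20
  2299-02-20
>>> datewheel mhop 29
  2301-07-20
>>> datewheel drift 188
  2302-01-24
>>> datewheel untilx 2301-04-23
  -276
>>> datewheel untilx 2302-10-31
  280
>>> datewheel dayname
  Friday
>>> archive scribe /prosna/sefla_ut smo
  created
>>> datewheel mhop -15
  2300-10-24
>>> archive survey /
  [devizuk/, fli, prosna/]

Answer: 2300-10-24


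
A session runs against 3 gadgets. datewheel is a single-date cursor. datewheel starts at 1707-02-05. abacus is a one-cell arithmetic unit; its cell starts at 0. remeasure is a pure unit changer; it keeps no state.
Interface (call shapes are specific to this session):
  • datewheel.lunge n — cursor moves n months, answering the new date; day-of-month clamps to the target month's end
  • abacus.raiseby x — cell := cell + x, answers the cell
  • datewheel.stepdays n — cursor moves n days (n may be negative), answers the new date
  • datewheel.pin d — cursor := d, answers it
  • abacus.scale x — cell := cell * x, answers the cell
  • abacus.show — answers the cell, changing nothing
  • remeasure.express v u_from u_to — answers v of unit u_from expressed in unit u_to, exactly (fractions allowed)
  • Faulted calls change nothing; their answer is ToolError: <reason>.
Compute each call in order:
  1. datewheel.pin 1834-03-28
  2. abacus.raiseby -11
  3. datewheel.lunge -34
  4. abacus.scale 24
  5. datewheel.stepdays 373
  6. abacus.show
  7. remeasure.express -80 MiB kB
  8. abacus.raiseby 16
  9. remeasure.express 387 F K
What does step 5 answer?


I call pin(1834-03-28), and get 1834-03-28.
Then raiseby(-11), → -11.
Invoking lunge(-34), and get 1831-05-28.
I try scale(24), which returns -264.
I call stepdays(373): 1832-06-04.
Using show: -264.
I try express(-80, MiB, kB), giving -2097152/25.
Next I call raiseby(16), — result: -248.
I call express(387, F, K), → 84667/180.

Answer: 1832-06-04


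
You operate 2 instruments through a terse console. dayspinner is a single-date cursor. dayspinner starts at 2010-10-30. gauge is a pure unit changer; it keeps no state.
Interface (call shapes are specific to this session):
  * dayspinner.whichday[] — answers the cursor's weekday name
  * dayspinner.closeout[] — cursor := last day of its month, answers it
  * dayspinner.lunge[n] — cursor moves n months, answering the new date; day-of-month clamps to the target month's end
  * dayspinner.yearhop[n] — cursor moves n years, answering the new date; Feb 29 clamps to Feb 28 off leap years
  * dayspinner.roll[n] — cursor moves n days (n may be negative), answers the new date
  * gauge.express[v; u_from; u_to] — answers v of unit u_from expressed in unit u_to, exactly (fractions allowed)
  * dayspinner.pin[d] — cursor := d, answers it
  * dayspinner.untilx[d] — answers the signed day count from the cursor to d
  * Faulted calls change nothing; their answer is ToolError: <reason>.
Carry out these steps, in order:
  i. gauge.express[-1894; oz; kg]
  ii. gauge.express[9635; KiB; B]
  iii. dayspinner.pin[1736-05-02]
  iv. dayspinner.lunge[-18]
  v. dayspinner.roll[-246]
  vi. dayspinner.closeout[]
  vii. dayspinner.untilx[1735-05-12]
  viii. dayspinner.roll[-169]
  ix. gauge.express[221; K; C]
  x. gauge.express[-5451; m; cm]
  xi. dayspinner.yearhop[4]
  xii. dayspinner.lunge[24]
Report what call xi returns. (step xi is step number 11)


Answer: 1737-10-13

Derivation:
% gauge.express(-1894, oz, kg) : -42955197439/800000000
% gauge.express(9635, KiB, B) : 9866240
% dayspinner.pin(1736-05-02) : 1736-05-02
% dayspinner.lunge(-18) : 1734-11-02
% dayspinner.roll(-246) : 1734-03-01
% dayspinner.closeout() : 1734-03-31
% dayspinner.untilx(1735-05-12) : 407
% dayspinner.roll(-169) : 1733-10-13
% gauge.express(221, K, C) : -1043/20
% gauge.express(-5451, m, cm) : -545100
% dayspinner.yearhop(4) : 1737-10-13
% dayspinner.lunge(24) : 1739-10-13


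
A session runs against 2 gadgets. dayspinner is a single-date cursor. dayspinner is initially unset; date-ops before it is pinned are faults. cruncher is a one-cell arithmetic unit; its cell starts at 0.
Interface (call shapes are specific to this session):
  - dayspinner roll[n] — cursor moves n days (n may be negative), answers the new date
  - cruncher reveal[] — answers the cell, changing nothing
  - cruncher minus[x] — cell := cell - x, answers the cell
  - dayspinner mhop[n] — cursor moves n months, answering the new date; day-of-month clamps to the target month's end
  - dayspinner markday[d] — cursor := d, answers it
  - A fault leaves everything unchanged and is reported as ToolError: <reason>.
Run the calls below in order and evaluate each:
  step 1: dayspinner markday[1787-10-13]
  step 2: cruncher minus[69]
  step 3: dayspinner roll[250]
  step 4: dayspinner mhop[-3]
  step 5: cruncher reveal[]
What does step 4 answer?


Answer: 1788-03-19

Derivation:
> dayspinner markday d: 1787-10-13
:: 1787-10-13
> cruncher minus x: 69
:: -69
> dayspinner roll n: 250
:: 1788-06-19
> dayspinner mhop n: -3
:: 1788-03-19
> cruncher reveal
:: -69


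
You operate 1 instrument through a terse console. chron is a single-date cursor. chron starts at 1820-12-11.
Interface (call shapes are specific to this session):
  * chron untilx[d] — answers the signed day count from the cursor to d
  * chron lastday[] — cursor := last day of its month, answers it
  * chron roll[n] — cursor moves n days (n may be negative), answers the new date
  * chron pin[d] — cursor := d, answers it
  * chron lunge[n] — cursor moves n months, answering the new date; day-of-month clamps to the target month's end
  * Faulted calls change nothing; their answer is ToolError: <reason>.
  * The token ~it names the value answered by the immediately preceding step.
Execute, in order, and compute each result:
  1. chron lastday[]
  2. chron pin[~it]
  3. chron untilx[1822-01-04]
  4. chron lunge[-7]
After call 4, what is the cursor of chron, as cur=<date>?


>> chron lastday()
<< 1820-12-31
>> chron pin(d=~it)
<< 1820-12-31
>> chron untilx(d=1822-01-04)
<< 369
>> chron lunge(n=-7)
<< 1820-05-31

Answer: cur=1820-05-31


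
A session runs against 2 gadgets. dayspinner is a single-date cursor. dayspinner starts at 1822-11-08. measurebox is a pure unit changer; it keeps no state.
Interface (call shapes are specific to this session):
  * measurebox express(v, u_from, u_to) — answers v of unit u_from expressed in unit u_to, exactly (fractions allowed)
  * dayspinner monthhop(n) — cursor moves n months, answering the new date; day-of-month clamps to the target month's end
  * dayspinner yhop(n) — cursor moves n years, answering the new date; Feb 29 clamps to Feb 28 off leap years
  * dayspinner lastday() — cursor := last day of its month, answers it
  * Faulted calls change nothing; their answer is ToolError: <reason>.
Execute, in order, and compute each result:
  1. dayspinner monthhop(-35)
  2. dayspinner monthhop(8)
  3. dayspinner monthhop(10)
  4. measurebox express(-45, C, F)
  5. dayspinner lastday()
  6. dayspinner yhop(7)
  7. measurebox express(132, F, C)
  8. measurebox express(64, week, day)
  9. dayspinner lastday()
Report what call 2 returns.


Answer: 1820-08-08

Derivation:
# 1. dayspinner monthhop(n→-35) ~> 1819-12-08
# 2. dayspinner monthhop(n→8) ~> 1820-08-08
# 3. dayspinner monthhop(n→10) ~> 1821-06-08
# 4. measurebox express(v→-45, u_from→C, u_to→F) ~> -49
# 5. dayspinner lastday() ~> 1821-06-30
# 6. dayspinner yhop(n→7) ~> 1828-06-30
# 7. measurebox express(v→132, u_from→F, u_to→C) ~> 500/9
# 8. measurebox express(v→64, u_from→week, u_to→day) ~> 448
# 9. dayspinner lastday() ~> 1828-06-30


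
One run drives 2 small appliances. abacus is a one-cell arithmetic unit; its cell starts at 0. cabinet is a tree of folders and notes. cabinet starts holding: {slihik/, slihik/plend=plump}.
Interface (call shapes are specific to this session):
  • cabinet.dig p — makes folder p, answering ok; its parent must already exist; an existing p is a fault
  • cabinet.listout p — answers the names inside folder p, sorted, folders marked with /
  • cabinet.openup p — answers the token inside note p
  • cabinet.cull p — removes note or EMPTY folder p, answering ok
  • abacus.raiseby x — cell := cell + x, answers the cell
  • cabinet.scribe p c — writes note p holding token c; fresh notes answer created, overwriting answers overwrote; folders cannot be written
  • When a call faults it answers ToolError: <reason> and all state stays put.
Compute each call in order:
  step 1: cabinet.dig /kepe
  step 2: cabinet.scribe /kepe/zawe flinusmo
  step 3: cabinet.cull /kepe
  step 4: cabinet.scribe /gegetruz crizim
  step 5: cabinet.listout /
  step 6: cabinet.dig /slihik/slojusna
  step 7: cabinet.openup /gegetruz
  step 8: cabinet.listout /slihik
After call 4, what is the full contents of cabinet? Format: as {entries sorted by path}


Answer: {gegetruz=crizim, kepe/, kepe/zawe=flinusmo, slihik/, slihik/plend=plump}

Derivation:
> cabinet.dig p=/kepe
  ok
> cabinet.scribe p=/kepe/zawe c=flinusmo
  created
> cabinet.cull p=/kepe
  ToolError: not empty
> cabinet.scribe p=/gegetruz c=crizim
  created
> cabinet.listout p=/
  [gegetruz, kepe/, slihik/]
> cabinet.dig p=/slihik/slojusna
  ok
> cabinet.openup p=/gegetruz
  crizim
> cabinet.listout p=/slihik
  [plend, slojusna/]


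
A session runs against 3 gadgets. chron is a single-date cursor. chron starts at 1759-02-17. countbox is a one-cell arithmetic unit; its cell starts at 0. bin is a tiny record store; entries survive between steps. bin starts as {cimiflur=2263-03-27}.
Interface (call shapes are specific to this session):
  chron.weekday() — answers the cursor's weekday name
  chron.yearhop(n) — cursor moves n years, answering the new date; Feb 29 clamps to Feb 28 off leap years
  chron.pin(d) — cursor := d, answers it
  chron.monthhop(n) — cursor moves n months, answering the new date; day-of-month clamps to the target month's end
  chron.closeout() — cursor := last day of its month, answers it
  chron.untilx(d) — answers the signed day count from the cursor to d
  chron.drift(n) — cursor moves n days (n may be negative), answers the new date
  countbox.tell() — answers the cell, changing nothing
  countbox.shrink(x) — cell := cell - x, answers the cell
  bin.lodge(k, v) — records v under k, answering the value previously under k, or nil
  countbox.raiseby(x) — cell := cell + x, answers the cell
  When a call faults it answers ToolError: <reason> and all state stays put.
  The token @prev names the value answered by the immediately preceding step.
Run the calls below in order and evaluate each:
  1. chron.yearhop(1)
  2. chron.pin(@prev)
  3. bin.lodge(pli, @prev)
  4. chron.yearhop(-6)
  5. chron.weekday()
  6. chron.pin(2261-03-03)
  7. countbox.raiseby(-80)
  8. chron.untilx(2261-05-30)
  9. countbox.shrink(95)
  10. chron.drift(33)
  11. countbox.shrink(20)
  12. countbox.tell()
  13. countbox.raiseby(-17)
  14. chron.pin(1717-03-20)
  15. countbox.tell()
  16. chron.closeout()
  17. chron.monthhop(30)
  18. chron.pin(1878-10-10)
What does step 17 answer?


Answer: 1719-09-30

Derivation:
// 1. yearhop(n=1) : 1760-02-17
// 2. pin(d=@prev) : 1760-02-17
// 3. lodge(k=pli, v=@prev) : nil
// 4. yearhop(n=-6) : 1754-02-17
// 5. weekday() : Sunday
// 6. pin(d=2261-03-03) : 2261-03-03
// 7. raiseby(x=-80) : -80
// 8. untilx(d=2261-05-30) : 88
// 9. shrink(x=95) : -175
// 10. drift(n=33) : 2261-04-05
// 11. shrink(x=20) : -195
// 12. tell() : -195
// 13. raiseby(x=-17) : -212
// 14. pin(d=1717-03-20) : 1717-03-20
// 15. tell() : -212
// 16. closeout() : 1717-03-31
// 17. monthhop(n=30) : 1719-09-30
// 18. pin(d=1878-10-10) : 1878-10-10


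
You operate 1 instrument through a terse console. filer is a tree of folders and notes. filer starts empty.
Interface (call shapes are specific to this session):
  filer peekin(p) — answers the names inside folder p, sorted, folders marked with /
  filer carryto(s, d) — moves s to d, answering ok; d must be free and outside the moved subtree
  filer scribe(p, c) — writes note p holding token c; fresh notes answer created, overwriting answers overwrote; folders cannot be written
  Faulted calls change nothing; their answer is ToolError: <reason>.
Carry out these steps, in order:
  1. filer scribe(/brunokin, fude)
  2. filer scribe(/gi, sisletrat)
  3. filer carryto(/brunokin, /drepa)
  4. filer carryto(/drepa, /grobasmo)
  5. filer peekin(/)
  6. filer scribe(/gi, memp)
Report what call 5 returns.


% filer scribe p→/brunokin c→fude
:: created
% filer scribe p→/gi c→sisletrat
:: created
% filer carryto s→/brunokin d→/drepa
:: ok
% filer carryto s→/drepa d→/grobasmo
:: ok
% filer peekin p→/
:: [gi, grobasmo]
% filer scribe p→/gi c→memp
:: overwrote

Answer: [gi, grobasmo]


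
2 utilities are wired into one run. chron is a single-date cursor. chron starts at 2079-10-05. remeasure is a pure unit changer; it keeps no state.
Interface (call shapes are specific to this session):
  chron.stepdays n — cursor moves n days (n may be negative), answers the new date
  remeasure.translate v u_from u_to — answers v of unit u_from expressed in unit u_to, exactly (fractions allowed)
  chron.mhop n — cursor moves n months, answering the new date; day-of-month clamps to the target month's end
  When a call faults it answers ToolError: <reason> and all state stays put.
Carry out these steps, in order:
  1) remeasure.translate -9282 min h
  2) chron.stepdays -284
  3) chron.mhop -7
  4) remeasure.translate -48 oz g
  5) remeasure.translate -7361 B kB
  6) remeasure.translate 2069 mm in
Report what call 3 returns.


$ remeasure.translate -9282 min h
:: -1547/10
$ chron.stepdays -284
:: 2078-12-25
$ chron.mhop -7
:: 2078-05-25
$ remeasure.translate -48 oz g
:: -136077711/100000
$ remeasure.translate -7361 B kB
:: -7361/1000
$ remeasure.translate 2069 mm in
:: 10345/127

Answer: 2078-05-25


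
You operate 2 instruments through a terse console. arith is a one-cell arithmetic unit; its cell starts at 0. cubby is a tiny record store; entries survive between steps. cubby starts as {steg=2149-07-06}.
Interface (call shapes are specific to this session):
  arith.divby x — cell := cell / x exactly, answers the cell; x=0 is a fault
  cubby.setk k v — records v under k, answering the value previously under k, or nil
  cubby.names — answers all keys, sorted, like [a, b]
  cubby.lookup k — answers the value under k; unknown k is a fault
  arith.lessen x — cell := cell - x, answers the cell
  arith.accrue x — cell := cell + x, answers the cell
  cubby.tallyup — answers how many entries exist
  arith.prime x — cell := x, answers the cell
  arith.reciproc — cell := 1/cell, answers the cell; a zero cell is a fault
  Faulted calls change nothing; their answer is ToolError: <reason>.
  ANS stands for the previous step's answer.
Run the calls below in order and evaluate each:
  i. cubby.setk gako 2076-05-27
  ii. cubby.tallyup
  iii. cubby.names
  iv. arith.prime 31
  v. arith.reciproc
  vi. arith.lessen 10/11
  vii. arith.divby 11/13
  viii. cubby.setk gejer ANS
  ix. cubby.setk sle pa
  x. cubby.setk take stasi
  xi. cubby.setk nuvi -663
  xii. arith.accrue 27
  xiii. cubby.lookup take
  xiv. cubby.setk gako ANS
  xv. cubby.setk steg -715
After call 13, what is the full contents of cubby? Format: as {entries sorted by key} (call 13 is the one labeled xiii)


% cubby.setk k='gako' v='2076-05-27'
= nil
% cubby.tallyup
= 2
% cubby.names
= [gako, steg]
% arith.prime x='31'
= 31
% arith.reciproc
= 1/31
% arith.lessen x='10/11'
= -299/341
% arith.divby x='11/13'
= -3887/3751
% cubby.setk k='gejer' v='ANS'
= nil
% cubby.setk k='sle' v='pa'
= nil
% cubby.setk k='take' v='stasi'
= nil
% cubby.setk k='nuvi' v='-663'
= nil
% arith.accrue x='27'
= 97390/3751
% cubby.lookup k='take'
= stasi
% cubby.setk k='gako' v='ANS'
= 2076-05-27
% cubby.setk k='steg' v='-715'
= 2149-07-06

Answer: {gako=2076-05-27, gejer=-3887/3751, nuvi=-663, sle=pa, steg=2149-07-06, take=stasi}


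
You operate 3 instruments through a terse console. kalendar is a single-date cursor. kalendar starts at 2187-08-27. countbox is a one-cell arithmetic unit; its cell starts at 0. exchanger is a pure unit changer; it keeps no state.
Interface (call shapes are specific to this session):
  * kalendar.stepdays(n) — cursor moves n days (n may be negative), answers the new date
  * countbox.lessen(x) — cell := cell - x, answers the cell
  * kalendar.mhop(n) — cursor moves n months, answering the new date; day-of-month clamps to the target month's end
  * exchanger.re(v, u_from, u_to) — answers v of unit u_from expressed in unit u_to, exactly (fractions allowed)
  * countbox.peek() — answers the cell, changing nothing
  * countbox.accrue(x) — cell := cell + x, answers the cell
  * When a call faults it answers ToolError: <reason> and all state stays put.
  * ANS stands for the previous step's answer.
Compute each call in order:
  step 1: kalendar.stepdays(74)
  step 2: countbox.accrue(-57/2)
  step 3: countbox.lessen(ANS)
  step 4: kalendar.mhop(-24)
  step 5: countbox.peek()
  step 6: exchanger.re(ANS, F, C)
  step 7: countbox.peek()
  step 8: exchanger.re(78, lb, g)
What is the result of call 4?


! 1. kalendar.stepdays(n: 74) -> 2187-11-09
! 2. countbox.accrue(x: -57/2) -> -57/2
! 3. countbox.lessen(x: ANS) -> 0
! 4. kalendar.mhop(n: -24) -> 2185-11-09
! 5. countbox.peek() -> 0
! 6. exchanger.re(v: ANS, u_from: F, u_to: C) -> -160/9
! 7. countbox.peek() -> 0
! 8. exchanger.re(v: 78, u_from: lb, u_to: g) -> 1769010243/50000

Answer: 2185-11-09


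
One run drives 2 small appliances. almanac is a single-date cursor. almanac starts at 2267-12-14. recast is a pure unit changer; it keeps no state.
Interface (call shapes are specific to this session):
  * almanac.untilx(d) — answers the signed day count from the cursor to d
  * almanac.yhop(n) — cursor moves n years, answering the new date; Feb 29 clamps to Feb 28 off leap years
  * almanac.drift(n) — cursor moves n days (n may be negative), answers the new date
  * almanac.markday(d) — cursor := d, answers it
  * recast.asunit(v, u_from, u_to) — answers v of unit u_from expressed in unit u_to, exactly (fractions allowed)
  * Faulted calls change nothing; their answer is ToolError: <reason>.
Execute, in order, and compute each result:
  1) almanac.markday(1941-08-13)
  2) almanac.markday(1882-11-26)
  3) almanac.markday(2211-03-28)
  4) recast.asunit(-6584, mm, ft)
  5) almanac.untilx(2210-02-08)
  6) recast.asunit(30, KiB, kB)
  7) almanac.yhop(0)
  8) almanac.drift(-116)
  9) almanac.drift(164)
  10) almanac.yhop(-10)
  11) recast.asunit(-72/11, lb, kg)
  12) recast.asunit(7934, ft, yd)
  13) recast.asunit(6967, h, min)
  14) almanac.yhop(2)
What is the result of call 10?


Now I run almanac.markday with 1941-08-13: 1941-08-13.
I call almanac.markday with 1882-11-26, and get 1882-11-26.
I run almanac.markday with 2211-03-28, which returns 2211-03-28.
Next I call recast.asunit with -6584, mm, ft, which returns -8230/381.
Then almanac.untilx with 2210-02-08: -413.
I use recast.asunit with 30, KiB, kB, and see 768/25.
Now I run almanac.yhop with 0, and observe 2211-03-28.
Now I run almanac.drift with -116, giving 2210-12-02.
I try almanac.drift with 164, giving 2211-05-15.
I call almanac.yhop with -10, and see 2201-05-15.
Using recast.asunit with -72/11, lb, kg, which returns -37112103/12500000.
Then recast.asunit with 7934, ft, yd, — result: 7934/3.
I call recast.asunit with 6967, h, min, and get 418020.
I use almanac.yhop with 2, and see 2203-05-15.

Answer: 2201-05-15
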